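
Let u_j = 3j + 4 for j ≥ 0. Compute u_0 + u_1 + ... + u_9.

Over j = 0..9: Σj = 45.
Total = (3)·45 + (4)·10 = 175.

175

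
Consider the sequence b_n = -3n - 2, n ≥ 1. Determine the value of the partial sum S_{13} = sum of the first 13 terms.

-299

Over n = 1..13: Σn = 91.
Total = (-3)·91 + (-2)·13 = -299.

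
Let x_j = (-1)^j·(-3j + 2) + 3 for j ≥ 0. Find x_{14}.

-37

(-1)^14 = 1; -3j + 2 at j=14 is -40; so x_{14} = -37.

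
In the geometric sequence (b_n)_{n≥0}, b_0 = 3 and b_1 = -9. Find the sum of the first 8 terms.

Common ratio r = -3.
b_n = 3·(-3)^(n-0).
S = 3·((-3)^8 - 1)/(-3 - 1) = 3·(6561 - 1)/(-4) = -4920.

-4920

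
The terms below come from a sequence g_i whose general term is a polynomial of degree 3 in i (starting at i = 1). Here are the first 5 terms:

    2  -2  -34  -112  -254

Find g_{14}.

-7382

1st diffs: -4, -32, -78, -142.
2nd diffs: -28, -46, -64.
3rd diffs: -18, -18 (constant).
Newton forward-difference form: g_i = 2 + (-4)·C(i-1,1) + (-28)·C(i-1,2) + (-18)·C(i-1,3).
At i = 14: i-1 = 13, so g_{14} = 2 - 52 - 2184 - 5148 = -7382.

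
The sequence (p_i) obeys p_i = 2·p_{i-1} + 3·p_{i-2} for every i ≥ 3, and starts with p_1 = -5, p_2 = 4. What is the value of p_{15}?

p_3 = -7, p_4 = -2, p_5 = -25, …, p_{12} = -44282, p_{13} = -132865, p_{14} = -398576, p_{15} = -1195747.
(Characteristic roots are 3 and -1.)

-1195747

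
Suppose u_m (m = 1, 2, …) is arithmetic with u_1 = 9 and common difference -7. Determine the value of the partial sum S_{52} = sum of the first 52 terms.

u_m = 9 + (m - 1)·(-7).
u_{52} = -348; S = 52·(9 + (-348))/2 = -8814.

-8814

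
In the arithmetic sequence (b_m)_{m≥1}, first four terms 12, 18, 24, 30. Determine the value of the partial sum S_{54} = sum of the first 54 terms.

9234

Common difference d = 6.
b_m = 12 + (m - 1)·6.
b_{54} = 330; S = 54·(12 + 330)/2 = 9234.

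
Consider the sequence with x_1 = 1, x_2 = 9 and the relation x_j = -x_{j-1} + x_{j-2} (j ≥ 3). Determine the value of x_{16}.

5113

Iterate the recurrence:
x_3 = -8;  x_4 = 17;  x_5 = -25;  …;  x_{13} = -1207;  x_{14} = 1953;  x_{15} = -3160;  x_{16} = 5113.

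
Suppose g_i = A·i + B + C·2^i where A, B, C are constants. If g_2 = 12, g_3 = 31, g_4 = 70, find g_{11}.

Write the equations: 2A + B + 4C = 12; 3A + B + 8C = 31; 4A + B + 16C = 70.
Subtracting the first from the second: A + 4C = 19.
Subtracting the second from the third: A + 8C = 39.
Solving: C = 5, A = -1, then B = -6.
So g_i = -1·i + (-6) + 5·2^i; at i=11 this is 10223.

10223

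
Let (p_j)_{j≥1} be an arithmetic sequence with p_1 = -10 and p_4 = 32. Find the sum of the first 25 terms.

3950

Common difference d = (32 - (-10)) / (4 - 1) = 14.
p_j = -10 + (j - 1)·14.
p_{25} = 326; S = 25·(-10 + 326)/2 = 3950.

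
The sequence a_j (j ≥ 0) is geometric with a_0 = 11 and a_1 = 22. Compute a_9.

5632

Common ratio r = 2.
a_j = 11·2^(j-0).
a_9 = 11·2^9 = 5632.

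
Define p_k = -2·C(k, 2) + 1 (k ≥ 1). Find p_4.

-11

C(4, 2) = 6, so p_4 = -11.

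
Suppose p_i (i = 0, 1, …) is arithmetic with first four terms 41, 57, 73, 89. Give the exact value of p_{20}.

Common difference d = 16.
p_i = 41 + (i - 0)·16.
p_{20} = 41 + 20·16 = 361.

361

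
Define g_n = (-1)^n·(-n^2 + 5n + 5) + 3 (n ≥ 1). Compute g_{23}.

(-1)^23 = -1; -n^2 + 5n + 5 at n=23 is -409; so g_{23} = 412.

412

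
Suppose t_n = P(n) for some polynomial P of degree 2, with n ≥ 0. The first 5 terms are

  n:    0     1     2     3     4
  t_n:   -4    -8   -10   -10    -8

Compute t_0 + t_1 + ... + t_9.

20

1st diffs: -4, -2, 0, 2.
2nd diffs: 2, 2, 2 (constant).
Newton forward-difference form: t_n = -4 + (-4)·C(n,1) + 2·C(n,2).
Continuing: …, -4, 2, 10, 20, …, t_9 = 32.
Summing n = 0..9 (10 terms) gives 20.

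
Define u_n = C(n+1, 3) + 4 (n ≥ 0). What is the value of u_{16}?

684

C(17, 3) = 680, so u_{16} = 684.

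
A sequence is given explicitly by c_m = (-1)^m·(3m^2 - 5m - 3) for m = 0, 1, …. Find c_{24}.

(-1)^24 = 1; 3m^2 - 5m - 3 at m=24 is 1605; so c_{24} = 1605.

1605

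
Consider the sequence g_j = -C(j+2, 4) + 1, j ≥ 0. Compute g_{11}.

-714

C(13, 4) = 715, so g_{11} = -714.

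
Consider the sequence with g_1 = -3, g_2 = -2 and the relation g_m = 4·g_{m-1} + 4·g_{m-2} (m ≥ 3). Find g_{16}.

Iterate the recurrence:
g_3 = -20, g_4 = -88, g_5 = -432, …, g_{13} = -127315968, g_{14} = -614735872, g_{15} = -2968207360, g_{16} = -14331772928.

-14331772928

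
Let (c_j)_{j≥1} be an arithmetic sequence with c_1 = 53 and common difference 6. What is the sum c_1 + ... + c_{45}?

8325

c_j = 53 + (j - 1)·6.
c_{45} = 317; S = 45·(53 + 317)/2 = 8325.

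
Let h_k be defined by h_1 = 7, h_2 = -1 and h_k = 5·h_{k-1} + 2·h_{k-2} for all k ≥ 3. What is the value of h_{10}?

Iterate the recurrence:
h_3 = 9  h_4 = 43  h_5 = 233  h_6 = 1251  h_7 = 6721  h_8 = 36107  h_9 = 193977  h_{10} = 1042099.

1042099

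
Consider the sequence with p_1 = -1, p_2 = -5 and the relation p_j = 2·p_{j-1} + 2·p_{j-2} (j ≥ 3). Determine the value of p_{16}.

-5835136

p_3 = -12, p_4 = -34, p_5 = -92, …, p_{13} = -286144, p_{14} = -781760, p_{15} = -2135808, p_{16} = -5835136.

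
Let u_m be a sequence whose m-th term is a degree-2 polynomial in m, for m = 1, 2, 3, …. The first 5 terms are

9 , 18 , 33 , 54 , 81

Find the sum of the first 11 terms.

1st diffs: 9, 15, 21, 27.
2nd diffs: 6, 6, 6 (constant).
So u_m = 3m^2 + 6.
Continuing: …, 114, 153, 198, 249, …, u_{11} = 369.
Summing m = 1..11 (11 terms) gives 1584.

1584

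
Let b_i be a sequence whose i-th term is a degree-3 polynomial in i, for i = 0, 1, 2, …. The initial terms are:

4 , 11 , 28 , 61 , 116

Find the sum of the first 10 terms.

1st diffs: 7, 17, 33, 55.
2nd diffs: 10, 16, 22.
3rd diffs: 6, 6 (constant).
Newton forward-difference form: b_i = 4 + 7·C(i,1) + 10·C(i,2) + 6·C(i,3).
Continuing: …, 199, 316, 473, 676, …, b_9 = 931.
Summing i = 0..9 (10 terms) gives 2815.

2815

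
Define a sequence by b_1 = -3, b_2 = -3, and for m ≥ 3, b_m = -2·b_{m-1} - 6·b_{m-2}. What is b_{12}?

52512

Compute successive terms:
b_3 = 24; b_4 = -30; b_5 = -84; b_6 = 348; b_7 = -192; b_8 = -1704; b_9 = 4560; b_{10} = 1104; b_{11} = -29568; b_{12} = 52512.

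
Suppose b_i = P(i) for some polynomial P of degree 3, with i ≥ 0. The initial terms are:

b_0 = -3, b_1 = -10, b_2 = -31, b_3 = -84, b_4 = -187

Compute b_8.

1st diffs: -7, -21, -53, -103.
2nd diffs: -14, -32, -50.
3rd diffs: -18, -18 (constant).
So b_i = -3i^3 + 2i^2 - 6i - 3.
Evaluating at i = 8 gives b_8 = -1459.

-1459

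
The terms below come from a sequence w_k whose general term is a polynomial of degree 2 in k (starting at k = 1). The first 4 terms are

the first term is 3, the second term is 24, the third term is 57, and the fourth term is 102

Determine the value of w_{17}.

1779

1st diffs: 21, 33, 45.
2nd diffs: 12, 12 (constant).
So w_k = 6k^2 + 3k - 6.
Evaluating at k = 17 gives w_{17} = 1779.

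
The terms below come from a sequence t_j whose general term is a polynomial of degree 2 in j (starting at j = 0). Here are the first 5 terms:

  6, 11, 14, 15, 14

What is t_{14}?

-106

1st diffs: 5, 3, 1, -1.
2nd diffs: -2, -2, -2 (constant).
Newton forward-difference form: t_j = 6 + 5·C(j,1) + (-2)·C(j,2).
At j = 14: j = 14, so t_{14} = 6 + 70 - 182 = -106.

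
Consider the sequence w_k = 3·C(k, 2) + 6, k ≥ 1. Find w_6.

C(6, 2) = 15, so w_6 = 51.

51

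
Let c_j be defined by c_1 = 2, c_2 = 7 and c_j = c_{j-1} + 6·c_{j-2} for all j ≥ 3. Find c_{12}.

Compute successive terms:
c_3 = 19; c_4 = 61; c_5 = 175; c_6 = 541; c_7 = 1591; c_8 = 4837; c_9 = 14383; c_{10} = 43405; c_{11} = 129703; c_{12} = 390133.
(Characteristic roots are 3 and -2.)

390133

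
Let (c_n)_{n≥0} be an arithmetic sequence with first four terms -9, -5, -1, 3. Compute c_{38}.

Common difference d = 4.
c_n = -9 + (n - 0)·4.
c_{38} = -9 + 38·4 = 143.

143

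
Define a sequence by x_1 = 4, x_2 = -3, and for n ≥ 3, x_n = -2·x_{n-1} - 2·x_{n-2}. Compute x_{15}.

x_3 = -2, x_4 = 10, x_5 = -16, …, x_{12} = 160, x_{13} = -256, x_{14} = 192, x_{15} = 128.

128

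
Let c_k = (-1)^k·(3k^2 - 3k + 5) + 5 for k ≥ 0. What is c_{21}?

-1260

(-1)^21 = -1; 3k^2 - 3k + 5 at k=21 is 1265; so c_{21} = -1260.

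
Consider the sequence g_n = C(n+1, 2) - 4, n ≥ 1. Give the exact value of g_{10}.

C(11, 2) = 55, so g_{10} = 51.

51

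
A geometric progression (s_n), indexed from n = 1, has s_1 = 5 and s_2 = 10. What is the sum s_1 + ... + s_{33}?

42949672955

Common ratio r = 2.
s_n = 5·2^(n-1).
S = 5·(2^33 - 1)/(2 - 1) = 5·(8589934592 - 1)/(1) = 42949672955.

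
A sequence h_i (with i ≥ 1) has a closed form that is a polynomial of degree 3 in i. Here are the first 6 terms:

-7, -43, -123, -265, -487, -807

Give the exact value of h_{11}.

1st diffs: -36, -80, -142, -222, -320.
2nd diffs: -44, -62, -80, -98.
3rd diffs: -18, -18, -18 (constant).
Newton forward-difference form: h_i = -7 + (-36)·C(i-1,1) + (-44)·C(i-1,2) + (-18)·C(i-1,3).
At i = 11: i-1 = 10, so h_{11} = -7 - 360 - 1980 - 2160 = -4507.

-4507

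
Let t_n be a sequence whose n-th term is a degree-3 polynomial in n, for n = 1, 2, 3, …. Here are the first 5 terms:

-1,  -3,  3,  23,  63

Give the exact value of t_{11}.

1st diffs: -2, 6, 20, 40.
2nd diffs: 8, 14, 20.
3rd diffs: 6, 6 (constant).
Newton forward-difference form: t_n = -1 + (-2)·C(n-1,1) + 8·C(n-1,2) + 6·C(n-1,3).
At n = 11: n-1 = 10, so t_{11} = -1 - 20 + 360 + 720 = 1059.

1059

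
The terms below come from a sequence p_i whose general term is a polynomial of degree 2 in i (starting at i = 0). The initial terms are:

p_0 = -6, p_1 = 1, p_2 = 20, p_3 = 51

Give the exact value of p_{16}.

1st diffs: 7, 19, 31.
2nd diffs: 12, 12 (constant).
So p_i = 6i^2 + i - 6.
Evaluating at i = 16 gives p_{16} = 1546.

1546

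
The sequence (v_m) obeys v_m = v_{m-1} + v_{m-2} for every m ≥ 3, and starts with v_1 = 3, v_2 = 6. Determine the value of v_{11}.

432

v_3 = 9; v_4 = 15; v_5 = 24; v_6 = 39; v_7 = 63; v_8 = 102; v_9 = 165; v_{10} = 267; v_{11} = 432.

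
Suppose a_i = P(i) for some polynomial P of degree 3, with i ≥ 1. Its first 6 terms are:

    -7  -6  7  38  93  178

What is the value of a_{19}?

1st diffs: 1, 13, 31, 55, 85.
2nd diffs: 12, 18, 24, 30.
3rd diffs: 6, 6, 6 (constant).
So a_i = i^3 - 6i - 2.
Evaluating at i = 19 gives a_{19} = 6743.

6743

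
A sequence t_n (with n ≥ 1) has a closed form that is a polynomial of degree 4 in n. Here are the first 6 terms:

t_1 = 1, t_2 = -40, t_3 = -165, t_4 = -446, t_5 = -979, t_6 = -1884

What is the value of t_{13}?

-33755

1st diffs: -41, -125, -281, -533, -905.
2nd diffs: -84, -156, -252, -372.
3rd diffs: -72, -96, -120.
4th diffs: -24, -24 (constant).
Newton forward-difference form: t_n = 1 + (-41)·C(n-1,1) + (-84)·C(n-1,2) + (-72)·C(n-1,3) + (-24)·C(n-1,4).
At n = 13: n-1 = 12, so t_{13} = 1 - 492 - 5544 - 15840 - 11880 = -33755.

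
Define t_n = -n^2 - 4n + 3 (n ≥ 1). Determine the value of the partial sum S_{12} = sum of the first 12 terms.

-926

Over n = 1..12: Σn = 78, Σn² = 650.
Total = (-1)·650 + (-4)·78 + (3)·12 = -926.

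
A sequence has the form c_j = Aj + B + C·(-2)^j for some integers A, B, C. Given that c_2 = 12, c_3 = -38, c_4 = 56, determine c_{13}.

At j = 2, 3, 4: 2A + B + 4C = 12; 3A + B - 8C = -38; 4A + B + 16C = 56.
Subtracting the first from the second: A - 12C = -50.
Subtracting the second from the third: A + 24C = 94.
Solving: C = 4, A = -2, then B = 0.
Therefore c_{13} = -26 + 0 + 4·(-8192) = -32794.

-32794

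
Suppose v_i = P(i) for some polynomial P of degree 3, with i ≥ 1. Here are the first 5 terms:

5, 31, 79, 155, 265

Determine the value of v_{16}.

5435

1st diffs: 26, 48, 76, 110.
2nd diffs: 22, 28, 34.
3rd diffs: 6, 6 (constant).
So v_i = i^3 + 5i^2 + 4i - 5.
Evaluating at i = 16 gives v_{16} = 5435.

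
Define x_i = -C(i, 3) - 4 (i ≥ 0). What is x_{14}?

C(14, 3) = 364, so x_{14} = -368.

-368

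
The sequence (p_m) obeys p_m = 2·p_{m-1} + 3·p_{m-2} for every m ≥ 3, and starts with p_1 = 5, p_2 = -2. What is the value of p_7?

Step forward from the initial values:
p_3 = 11, p_4 = 16, p_5 = 65, p_6 = 178, p_7 = 551.
(Characteristic roots are 3 and -1.)

551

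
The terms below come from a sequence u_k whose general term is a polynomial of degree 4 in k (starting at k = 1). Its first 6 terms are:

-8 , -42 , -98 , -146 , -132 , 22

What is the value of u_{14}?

1st diffs: -34, -56, -48, 14, 154.
2nd diffs: -22, 8, 62, 140.
3rd diffs: 30, 54, 78.
4th diffs: 24, 24 (constant).
Newton forward-difference form: u_k = -8 + (-34)·C(k-1,1) + (-22)·C(k-1,2) + 30·C(k-1,3) + 24·C(k-1,4).
At k = 14: k-1 = 13, so u_{14} = -8 - 442 - 1716 + 8580 + 17160 = 23574.

23574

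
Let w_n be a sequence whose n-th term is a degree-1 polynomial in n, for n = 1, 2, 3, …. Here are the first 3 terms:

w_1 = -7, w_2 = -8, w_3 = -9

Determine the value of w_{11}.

1st diffs: -1, -1 (constant).
So w_n = -n - 6.
Evaluating at n = 11 gives w_{11} = -17.

-17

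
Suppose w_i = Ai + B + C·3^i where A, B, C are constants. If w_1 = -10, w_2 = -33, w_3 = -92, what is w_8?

Plug in i = 1, 2, 3: A + B + 3C = -10; 2A + B + 9C = -33; 3A + B + 27C = -92.
Subtracting the first from the second: A + 6C = -23.
Subtracting the second from the third: A + 18C = -59.
Solving: C = -3, A = -5, then B = 4.
So w_i = -5·i + 4 + (-3)·3^i; at i=8 this is -19719.

-19719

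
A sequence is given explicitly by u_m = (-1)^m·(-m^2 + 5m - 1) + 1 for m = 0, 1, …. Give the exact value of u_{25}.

502

(-1)^25 = -1; -m^2 + 5m - 1 at m=25 is -501; so u_{25} = 502.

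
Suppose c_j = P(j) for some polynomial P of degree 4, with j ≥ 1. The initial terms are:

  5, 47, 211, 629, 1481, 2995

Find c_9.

14509

1st diffs: 42, 164, 418, 852, 1514.
2nd diffs: 122, 254, 434, 662.
3rd diffs: 132, 180, 228.
4th diffs: 48, 48 (constant).
Newton forward-difference form: c_j = 5 + 42·C(j-1,1) + 122·C(j-1,2) + 132·C(j-1,3) + 48·C(j-1,4).
At j = 9: j-1 = 8, so c_9 = 5 + 336 + 3416 + 7392 + 3360 = 14509.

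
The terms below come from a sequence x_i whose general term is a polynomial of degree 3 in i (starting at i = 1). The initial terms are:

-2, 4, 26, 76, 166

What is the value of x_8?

1st diffs: 6, 22, 50, 90.
2nd diffs: 16, 28, 40.
3rd diffs: 12, 12 (constant).
Newton forward-difference form: x_i = -2 + 6·C(i-1,1) + 16·C(i-1,2) + 12·C(i-1,3).
At i = 8: i-1 = 7, so x_8 = -2 + 42 + 336 + 420 = 796.

796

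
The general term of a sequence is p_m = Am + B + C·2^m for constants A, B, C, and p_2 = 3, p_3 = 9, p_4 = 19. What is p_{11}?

At m = 2, 3, 4: 2A + B + 4C = 3; 3A + B + 8C = 9; 4A + B + 16C = 19.
Subtracting the first from the second: A + 4C = 6.
Subtracting the second from the third: A + 8C = 10.
Solving: C = 1, A = 2, then B = -5.
Therefore p_{11} = 22 + (-5) + 1·2048 = 2065.

2065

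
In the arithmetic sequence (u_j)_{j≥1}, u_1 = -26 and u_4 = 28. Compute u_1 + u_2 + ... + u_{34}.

Common difference d = (28 - (-26)) / (4 - 1) = 18.
u_j = -26 + (j - 1)·18.
u_{34} = 568; S = 34·(-26 + 568)/2 = 9214.

9214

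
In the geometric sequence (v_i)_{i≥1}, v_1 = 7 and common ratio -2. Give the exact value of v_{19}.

v_i = 7·(-2)^(i-1).
v_{19} = 7·(-2)^18 = 1835008.

1835008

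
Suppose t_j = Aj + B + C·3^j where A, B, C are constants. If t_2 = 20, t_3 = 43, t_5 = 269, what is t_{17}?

129140249

At j = 2, 3, 5: 2A + B + 9C = 20; 3A + B + 27C = 43; 5A + B + 243C = 269.
Subtracting the first from the second: A + 18C = 23.
Subtracting the second from the third: 2A + 216C = 226.
Solving: C = 1, A = 5, then B = 1.
Therefore t_{17} = 85 + 1 + 1·129140163 = 129140249.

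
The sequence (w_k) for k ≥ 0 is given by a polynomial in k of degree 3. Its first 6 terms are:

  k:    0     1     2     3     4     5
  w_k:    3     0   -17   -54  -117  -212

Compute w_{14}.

-3497

1st diffs: -3, -17, -37, -63, -95.
2nd diffs: -14, -20, -26, -32.
3rd diffs: -6, -6, -6 (constant).
Newton forward-difference form: w_k = 3 + (-3)·C(k,1) + (-14)·C(k,2) + (-6)·C(k,3).
At k = 14: k = 14, so w_{14} = 3 - 42 - 1274 - 2184 = -3497.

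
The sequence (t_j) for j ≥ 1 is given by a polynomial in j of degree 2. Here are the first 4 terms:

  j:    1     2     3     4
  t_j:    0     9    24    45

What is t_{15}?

1st diffs: 9, 15, 21.
2nd diffs: 6, 6 (constant).
So t_j = 3j^2 - 3.
Evaluating at j = 15 gives t_{15} = 672.

672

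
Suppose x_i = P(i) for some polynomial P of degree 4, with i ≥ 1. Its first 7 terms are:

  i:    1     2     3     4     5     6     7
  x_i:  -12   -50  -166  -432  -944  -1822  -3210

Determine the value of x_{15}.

1st diffs: -38, -116, -266, -512, -878, -1388.
2nd diffs: -78, -150, -246, -366, -510.
3rd diffs: -72, -96, -120, -144.
4th diffs: -24, -24, -24 (constant).
Newton forward-difference form: x_i = -12 + (-38)·C(i-1,1) + (-78)·C(i-1,2) + (-72)·C(i-1,3) + (-24)·C(i-1,4).
At i = 15: i-1 = 14, so x_{15} = -12 - 532 - 7098 - 26208 - 24024 = -57874.

-57874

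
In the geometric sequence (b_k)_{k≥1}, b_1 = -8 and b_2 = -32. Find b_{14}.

Common ratio r = 4.
b_k = (-8)·4^(k-1).
b_{14} = (-8)·4^13 = -536870912.

-536870912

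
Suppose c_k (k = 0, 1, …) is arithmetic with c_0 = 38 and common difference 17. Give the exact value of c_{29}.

c_k = 38 + (k - 0)·17.
c_{29} = 38 + 29·17 = 531.

531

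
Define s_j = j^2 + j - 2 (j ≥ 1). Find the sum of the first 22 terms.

Over j = 1..22: Σj = 253, Σj² = 3795.
Total = (1)·3795 + (1)·253 + (-2)·22 = 4004.

4004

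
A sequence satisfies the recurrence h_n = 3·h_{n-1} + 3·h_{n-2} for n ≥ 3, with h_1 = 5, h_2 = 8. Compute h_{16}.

1253988621

Iterate the recurrence:
h_3 = 39  h_4 = 141  h_5 = 540  …  h_{13} = 23010885  h_{14} = 87240888  h_{15} = 330755319  h_{16} = 1253988621.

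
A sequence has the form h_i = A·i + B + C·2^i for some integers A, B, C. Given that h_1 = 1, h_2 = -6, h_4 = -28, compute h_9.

-549

At i = 1, 2, 4: A + B + 2C = 1; 2A + B + 4C = -6; 4A + B + 16C = -28.
Subtracting the first from the second: A + 2C = -7.
Subtracting the second from the third: 2A + 12C = -22.
Solving: C = -1, A = -5, then B = 8.
So h_i = -5·i + 8 + (-1)·2^i; at i=9 this is -549.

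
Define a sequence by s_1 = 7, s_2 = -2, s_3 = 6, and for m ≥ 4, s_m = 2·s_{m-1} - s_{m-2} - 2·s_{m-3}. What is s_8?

-40

s_4 = 0;  s_5 = -2;  s_6 = -16;  s_7 = -30;  s_8 = -40.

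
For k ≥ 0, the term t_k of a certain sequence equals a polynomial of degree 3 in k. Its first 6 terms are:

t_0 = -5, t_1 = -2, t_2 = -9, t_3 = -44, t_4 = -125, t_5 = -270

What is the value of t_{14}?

-7425

1st diffs: 3, -7, -35, -81, -145.
2nd diffs: -10, -28, -46, -64.
3rd diffs: -18, -18, -18 (constant).
Newton forward-difference form: t_k = -5 + 3·C(k,1) + (-10)·C(k,2) + (-18)·C(k,3).
At k = 14: k = 14, so t_{14} = -5 + 42 - 910 - 6552 = -7425.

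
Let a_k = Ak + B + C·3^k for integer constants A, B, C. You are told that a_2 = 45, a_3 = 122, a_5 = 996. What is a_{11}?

Write the equations: 2A + B + 9C = 45; 3A + B + 27C = 122; 5A + B + 243C = 996.
Subtracting the first from the second: A + 18C = 77.
Subtracting the second from the third: 2A + 216C = 874.
Solving: C = 4, A = 5, then B = -1.
Hence a_{11} = 5·11 + (-1) + 4·177147 = 708642.

708642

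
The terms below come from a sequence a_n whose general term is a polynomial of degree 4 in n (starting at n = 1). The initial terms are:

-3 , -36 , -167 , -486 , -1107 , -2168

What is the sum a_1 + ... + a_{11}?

1st diffs: -33, -131, -319, -621, -1061.
2nd diffs: -98, -188, -302, -440.
3rd diffs: -90, -114, -138.
4th diffs: -24, -24 (constant).
Newton forward-difference form: a_n = -3 + (-33)·C(n-1,1) + (-98)·C(n-1,2) + (-90)·C(n-1,3) + (-24)·C(n-1,4).
Continuing: …, -3831, -6282, -9731, -14412, …, a_{11} = -20583.
Summing n = 1..11 (11 terms) gives -58806.

-58806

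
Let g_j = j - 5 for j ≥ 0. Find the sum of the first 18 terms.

63

Over j = 0..17: Σj = 153.
Total = (1)·153 + (-5)·18 = 63.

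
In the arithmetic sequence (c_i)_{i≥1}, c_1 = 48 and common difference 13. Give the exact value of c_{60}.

c_i = 48 + (i - 1)·13.
c_{60} = 48 + 59·13 = 815.

815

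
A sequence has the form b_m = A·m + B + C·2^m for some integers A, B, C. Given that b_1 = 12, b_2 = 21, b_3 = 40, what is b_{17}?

655346

Write the equations: A + B + 2C = 12; 2A + B + 4C = 21; 3A + B + 8C = 40.
Subtracting the first from the second: A + 2C = 9.
Subtracting the second from the third: A + 4C = 19.
Solving: C = 5, A = -1, then B = 3.
Therefore b_{17} = -17 + 3 + 5·131072 = 655346.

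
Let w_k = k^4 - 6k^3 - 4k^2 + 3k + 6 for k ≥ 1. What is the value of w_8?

798

w_8 = 1·8^4 - 6·8^3 - 4·8^2 + 3·8 + 6 = 798.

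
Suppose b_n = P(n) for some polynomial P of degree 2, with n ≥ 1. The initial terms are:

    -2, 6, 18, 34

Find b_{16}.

538

1st diffs: 8, 12, 16.
2nd diffs: 4, 4 (constant).
Newton forward-difference form: b_n = -2 + 8·C(n-1,1) + 4·C(n-1,2).
At n = 16: n-1 = 15, so b_{16} = -2 + 120 + 420 = 538.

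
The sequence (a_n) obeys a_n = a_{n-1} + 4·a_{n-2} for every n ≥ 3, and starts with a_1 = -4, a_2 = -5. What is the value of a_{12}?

-84809

Compute successive terms:
a_3 = -21; a_4 = -41; a_5 = -125; a_6 = -289; a_7 = -789; a_8 = -1945; a_9 = -5101; a_{10} = -12881; a_{11} = -33285; a_{12} = -84809.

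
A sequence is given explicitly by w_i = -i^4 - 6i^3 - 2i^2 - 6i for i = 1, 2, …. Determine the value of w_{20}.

-208920

w_{20} = -1·20^4 - 6·20^3 - 2·20^2 - 6·20 = -208920.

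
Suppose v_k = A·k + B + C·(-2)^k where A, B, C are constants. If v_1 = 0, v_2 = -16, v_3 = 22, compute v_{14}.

At k = 1, 2, 3: A + B - 2C = 0; 2A + B + 4C = -16; 3A + B - 8C = 22.
Subtracting the first from the second: A + 6C = -16.
Subtracting the second from the third: A - 12C = 38.
Solving: C = -3, A = 2, then B = -8.
Therefore v_{14} = 28 + (-8) + (-3)·16384 = -49132.

-49132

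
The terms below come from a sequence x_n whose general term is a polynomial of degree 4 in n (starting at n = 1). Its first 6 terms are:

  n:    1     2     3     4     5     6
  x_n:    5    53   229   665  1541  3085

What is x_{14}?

1st diffs: 48, 176, 436, 876, 1544.
2nd diffs: 128, 260, 440, 668.
3rd diffs: 132, 180, 228.
4th diffs: 48, 48 (constant).
So x_n = 2n^4 + 2n^3 + 2n^2 - 2n + 1.
Evaluating at n = 14 gives x_{14} = 82685.

82685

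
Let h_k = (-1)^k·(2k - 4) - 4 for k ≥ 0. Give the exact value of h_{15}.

(-1)^15 = -1; 2k - 4 at k=15 is 26; so h_{15} = -30.

-30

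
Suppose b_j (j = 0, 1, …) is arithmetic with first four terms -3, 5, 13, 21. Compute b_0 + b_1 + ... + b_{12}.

Common difference d = 8.
b_j = -3 + (j - 0)·8.
b_{12} = 93; S = 13·(-3 + 93)/2 = 585.

585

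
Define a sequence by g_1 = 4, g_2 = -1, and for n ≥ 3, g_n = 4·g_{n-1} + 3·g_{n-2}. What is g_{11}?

Applying the relation repeatedly:
g_3 = 8, g_4 = 29, g_5 = 140, g_6 = 647, g_7 = 3008, g_8 = 13973, g_9 = 64916, g_{10} = 301583, g_{11} = 1401080.

1401080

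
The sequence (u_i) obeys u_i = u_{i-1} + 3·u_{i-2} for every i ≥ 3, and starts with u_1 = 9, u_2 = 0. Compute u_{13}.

72441

Applying the relation repeatedly:
u_3 = 27, u_4 = 27, u_5 = 108, …, u_{10} = 5859, u_{11} = 13716, u_{12} = 31293, u_{13} = 72441.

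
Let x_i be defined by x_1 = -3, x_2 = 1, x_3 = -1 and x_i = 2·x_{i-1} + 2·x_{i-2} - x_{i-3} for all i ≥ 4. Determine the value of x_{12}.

Step forward from the initial values:
x_4 = 3; x_5 = 3; x_6 = 13; x_7 = 29; x_8 = 81; x_9 = 207; x_{10} = 547; x_{11} = 1427; x_{12} = 3741.

3741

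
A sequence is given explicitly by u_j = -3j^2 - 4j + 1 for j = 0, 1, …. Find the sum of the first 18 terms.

-5949

Over j = 0..17: Σj = 153, Σj² = 1785.
Total = (-3)·1785 + (-4)·153 + (1)·18 = -5949.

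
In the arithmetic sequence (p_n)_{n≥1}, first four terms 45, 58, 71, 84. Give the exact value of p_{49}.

669

Common difference d = 13.
p_n = 45 + (n - 1)·13.
p_{49} = 45 + 48·13 = 669.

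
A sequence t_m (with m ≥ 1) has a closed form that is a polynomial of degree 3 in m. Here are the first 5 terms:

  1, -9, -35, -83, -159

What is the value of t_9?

1st diffs: -10, -26, -48, -76.
2nd diffs: -16, -22, -28.
3rd diffs: -6, -6 (constant).
Newton forward-difference form: t_m = 1 + (-10)·C(m-1,1) + (-16)·C(m-1,2) + (-6)·C(m-1,3).
At m = 9: m-1 = 8, so t_9 = 1 - 80 - 448 - 336 = -863.

-863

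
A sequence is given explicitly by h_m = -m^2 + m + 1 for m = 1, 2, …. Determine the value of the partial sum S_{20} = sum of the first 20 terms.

Over m = 1..20: Σm = 210, Σm² = 2870.
Total = (-1)·2870 + (1)·210 + (1)·20 = -2640.

-2640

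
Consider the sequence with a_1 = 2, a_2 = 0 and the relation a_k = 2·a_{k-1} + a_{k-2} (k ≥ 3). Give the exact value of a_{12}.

Step forward from the initial values:
a_3 = 2, a_4 = 4, a_5 = 10, a_6 = 24, a_7 = 58, a_8 = 140, a_9 = 338, a_{10} = 816, a_{11} = 1970, a_{12} = 4756.

4756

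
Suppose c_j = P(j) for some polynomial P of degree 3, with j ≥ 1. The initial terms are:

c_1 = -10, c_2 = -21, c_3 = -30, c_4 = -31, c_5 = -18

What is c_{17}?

1st diffs: -11, -9, -1, 13.
2nd diffs: 2, 8, 14.
3rd diffs: 6, 6 (constant).
So c_j = j^3 - 5j^2 - 3j - 3.
Evaluating at j = 17 gives c_{17} = 3414.

3414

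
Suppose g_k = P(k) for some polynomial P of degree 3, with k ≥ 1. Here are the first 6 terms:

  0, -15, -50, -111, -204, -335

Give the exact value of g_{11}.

1st diffs: -15, -35, -61, -93, -131.
2nd diffs: -20, -26, -32, -38.
3rd diffs: -6, -6, -6 (constant).
So g_k = -k^3 - 4k^2 + 4k + 1.
Evaluating at k = 11 gives g_{11} = -1770.

-1770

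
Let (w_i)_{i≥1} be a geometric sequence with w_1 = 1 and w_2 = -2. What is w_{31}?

1073741824

Common ratio r = -2.
w_i = 1·(-2)^(i-1).
w_{31} = 1·(-2)^30 = 1073741824.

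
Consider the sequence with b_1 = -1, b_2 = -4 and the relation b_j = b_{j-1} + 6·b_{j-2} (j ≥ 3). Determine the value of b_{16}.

-17225242

Applying the relation repeatedly:
b_3 = -10, b_4 = -34, b_5 = -94, …, b_{13} = -636910, b_{14} = -1914826, b_{15} = -5736286, b_{16} = -17225242.
(Characteristic roots are 3 and -2.)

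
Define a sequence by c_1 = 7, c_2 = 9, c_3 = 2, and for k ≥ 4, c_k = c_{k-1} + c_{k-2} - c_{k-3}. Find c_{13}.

-23

c_4 = 4  c_5 = -3  c_6 = -1  c_7 = -8  c_8 = -6  c_9 = -13  c_{10} = -11  c_{11} = -18  c_{12} = -16  c_{13} = -23.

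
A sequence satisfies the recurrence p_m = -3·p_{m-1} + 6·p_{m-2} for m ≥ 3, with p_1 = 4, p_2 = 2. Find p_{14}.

-129617658

Compute successive terms:
p_3 = 18;  p_4 = -42;  p_5 = 234;  …;  p_{11} = 1550826;  p_{12} = -6780186;  p_{13} = 29645514;  p_{14} = -129617658.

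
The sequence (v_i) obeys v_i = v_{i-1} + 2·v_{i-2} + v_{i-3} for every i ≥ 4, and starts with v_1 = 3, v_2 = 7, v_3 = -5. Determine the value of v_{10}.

571

Applying the relation repeatedly:
v_4 = 12  v_5 = 9  v_6 = 28  v_7 = 58  v_8 = 123  v_9 = 267  v_{10} = 571.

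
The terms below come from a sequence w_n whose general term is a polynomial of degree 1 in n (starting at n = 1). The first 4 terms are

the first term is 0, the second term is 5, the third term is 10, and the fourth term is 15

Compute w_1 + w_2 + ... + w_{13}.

1st diffs: 5, 5, 5 (constant).
So w_n = 5n - 5.
Continuing: …, 20, 25, 30, 35, …, w_{13} = 60.
Summing n = 1..13 (13 terms) gives 390.

390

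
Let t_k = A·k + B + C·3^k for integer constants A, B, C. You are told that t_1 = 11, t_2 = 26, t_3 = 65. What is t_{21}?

Plug in k = 1, 2, 3: A + B + 3C = 11; 2A + B + 9C = 26; 3A + B + 27C = 65.
Subtracting the first from the second: A + 6C = 15.
Subtracting the second from the third: A + 18C = 39.
Solving: C = 2, A = 3, then B = 2.
Therefore t_{21} = 63 + 2 + 2·10460353203 = 20920706471.

20920706471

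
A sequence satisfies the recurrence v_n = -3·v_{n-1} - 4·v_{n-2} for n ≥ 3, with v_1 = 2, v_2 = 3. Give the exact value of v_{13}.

-18673

Step forward from the initial values:
v_3 = -17, v_4 = 39, v_5 = -49, …, v_{10} = -489, v_{11} = -2561, v_{12} = 9639, v_{13} = -18673.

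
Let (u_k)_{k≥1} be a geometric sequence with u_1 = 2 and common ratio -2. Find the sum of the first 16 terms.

u_k = 2·(-2)^(k-1).
S = 2·((-2)^16 - 1)/(-2 - 1) = 2·(65536 - 1)/(-3) = -43690.

-43690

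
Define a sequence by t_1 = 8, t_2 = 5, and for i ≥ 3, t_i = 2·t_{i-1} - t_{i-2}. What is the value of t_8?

t_3 = 2  t_4 = -1  t_5 = -4  t_6 = -7  t_7 = -10  t_8 = -13.
(Characteristic roots are 1 and 1.)

-13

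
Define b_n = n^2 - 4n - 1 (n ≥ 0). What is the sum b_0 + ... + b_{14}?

580

Over n = 0..14: Σn = 105, Σn² = 1015.
Total = (1)·1015 + (-4)·105 + (-1)·15 = 580.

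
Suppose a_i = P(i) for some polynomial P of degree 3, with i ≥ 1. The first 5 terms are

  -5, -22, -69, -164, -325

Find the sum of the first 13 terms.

1st diffs: -17, -47, -95, -161.
2nd diffs: -30, -48, -66.
3rd diffs: -18, -18 (constant).
Newton forward-difference form: a_i = -5 + (-17)·C(i-1,1) + (-30)·C(i-1,2) + (-18)·C(i-1,3).
Continuing: …, -570, -917, -1384, -1989, …, a_{13} = -6149.
Summing i = 1..13 (13 terms) gives -22841.

-22841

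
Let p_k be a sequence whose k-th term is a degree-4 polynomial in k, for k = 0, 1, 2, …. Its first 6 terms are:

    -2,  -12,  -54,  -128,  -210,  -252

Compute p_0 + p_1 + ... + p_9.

1738

1st diffs: -10, -42, -74, -82, -42.
2nd diffs: -32, -32, -8, 40.
3rd diffs: 0, 24, 48.
4th diffs: 24, 24 (constant).
Newton forward-difference form: p_k = -2 + (-10)·C(k,1) + (-32)·C(k,2) + 24·C(k,4).
Continuing: -182, 96, 702, 1780.
Summing k = 0..9 (10 terms) gives 1738.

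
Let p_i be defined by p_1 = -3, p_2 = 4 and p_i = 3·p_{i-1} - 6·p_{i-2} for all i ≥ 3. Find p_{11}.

32562

p_3 = 30  p_4 = 66  p_5 = 18  p_6 = -342  p_7 = -1134  p_8 = -1350  p_9 = 2754  p_{10} = 16362  p_{11} = 32562.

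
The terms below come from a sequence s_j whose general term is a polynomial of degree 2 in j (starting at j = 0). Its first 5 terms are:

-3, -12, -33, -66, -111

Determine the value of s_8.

1st diffs: -9, -21, -33, -45.
2nd diffs: -12, -12, -12 (constant).
Newton forward-difference form: s_j = -3 + (-9)·C(j,1) + (-12)·C(j,2).
At j = 8: j = 8, so s_8 = -3 - 72 - 336 = -411.

-411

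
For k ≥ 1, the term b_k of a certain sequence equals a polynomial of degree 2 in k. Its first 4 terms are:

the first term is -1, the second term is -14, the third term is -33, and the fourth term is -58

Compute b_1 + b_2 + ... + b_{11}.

-1716

1st diffs: -13, -19, -25.
2nd diffs: -6, -6 (constant).
Newton forward-difference form: b_k = -1 + (-13)·C(k-1,1) + (-6)·C(k-1,2).
Continuing: …, -89, -126, -169, -218, …, b_{11} = -401.
Summing k = 1..11 (11 terms) gives -1716.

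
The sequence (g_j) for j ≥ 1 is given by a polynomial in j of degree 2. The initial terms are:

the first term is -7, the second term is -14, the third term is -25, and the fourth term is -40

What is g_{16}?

1st diffs: -7, -11, -15.
2nd diffs: -4, -4 (constant).
Newton forward-difference form: g_j = -7 + (-7)·C(j-1,1) + (-4)·C(j-1,2).
At j = 16: j-1 = 15, so g_{16} = -7 - 105 - 420 = -532.

-532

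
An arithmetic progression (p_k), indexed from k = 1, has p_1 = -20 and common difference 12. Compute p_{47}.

p_k = -20 + (k - 1)·12.
p_{47} = -20 + 46·12 = 532.

532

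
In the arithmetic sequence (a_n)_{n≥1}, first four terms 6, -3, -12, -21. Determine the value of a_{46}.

-399

Common difference d = -9.
a_n = 6 + (n - 1)·(-9).
a_{46} = 6 + 45·(-9) = -399.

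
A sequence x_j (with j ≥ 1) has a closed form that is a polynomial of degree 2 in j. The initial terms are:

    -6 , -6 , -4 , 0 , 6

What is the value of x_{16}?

204

1st diffs: 0, 2, 4, 6.
2nd diffs: 2, 2, 2 (constant).
Newton forward-difference form: x_j = -6 + 2·C(j-1,2).
At j = 16: j-1 = 15, so x_{16} = -6 + 210 = 204.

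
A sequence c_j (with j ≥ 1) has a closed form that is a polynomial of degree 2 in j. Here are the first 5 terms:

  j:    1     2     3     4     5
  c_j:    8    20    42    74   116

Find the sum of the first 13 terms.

1st diffs: 12, 22, 32, 42.
2nd diffs: 10, 10, 10 (constant).
Newton forward-difference form: c_j = 8 + 12·C(j-1,1) + 10·C(j-1,2).
Continuing: …, 168, 230, 302, 384, …, c_{13} = 812.
Summing j = 1..13 (13 terms) gives 3900.

3900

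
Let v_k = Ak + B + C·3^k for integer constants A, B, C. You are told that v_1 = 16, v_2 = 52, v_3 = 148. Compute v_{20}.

Plug in k = 1, 2, 3: A + B + 3C = 16; 2A + B + 9C = 52; 3A + B + 27C = 148.
Subtracting the first from the second: A + 6C = 36.
Subtracting the second from the third: A + 18C = 96.
Solving: C = 5, A = 6, then B = -5.
So v_k = 6·k + (-5) + 5·3^k; at k=20 this is 17433922120.

17433922120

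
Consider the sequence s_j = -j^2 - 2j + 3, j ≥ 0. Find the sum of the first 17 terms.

Over j = 0..16: Σj = 136, Σj² = 1496.
Total = (-1)·1496 + (-2)·136 + (3)·17 = -1717.

-1717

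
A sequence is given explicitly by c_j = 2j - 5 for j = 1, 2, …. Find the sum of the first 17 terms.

221

Over j = 1..17: Σj = 153.
Total = (2)·153 + (-5)·17 = 221.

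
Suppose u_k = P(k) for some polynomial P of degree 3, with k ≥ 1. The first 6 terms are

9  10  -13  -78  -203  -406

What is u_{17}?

-12935

1st diffs: 1, -23, -65, -125, -203.
2nd diffs: -24, -42, -60, -78.
3rd diffs: -18, -18, -18 (constant).
Newton forward-difference form: u_k = 9 + 1·C(k-1,1) + (-24)·C(k-1,2) + (-18)·C(k-1,3).
At k = 17: k-1 = 16, so u_{17} = 9 + 16 - 2880 - 10080 = -12935.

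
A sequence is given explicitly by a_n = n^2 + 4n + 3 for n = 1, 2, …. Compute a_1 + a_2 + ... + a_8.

372

Over n = 1..8: Σn = 36, Σn² = 204.
Total = (1)·204 + (4)·36 + (3)·8 = 372.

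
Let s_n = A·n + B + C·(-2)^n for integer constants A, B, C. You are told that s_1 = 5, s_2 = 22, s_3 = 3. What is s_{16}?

131156

Write the equations: A + B - 2C = 5; 2A + B + 4C = 22; 3A + B - 8C = 3.
Subtracting the first from the second: A + 6C = 17.
Subtracting the second from the third: A - 12C = -19.
Solving: C = 2, A = 5, then B = 4.
Therefore s_{16} = 80 + 4 + 2·65536 = 131156.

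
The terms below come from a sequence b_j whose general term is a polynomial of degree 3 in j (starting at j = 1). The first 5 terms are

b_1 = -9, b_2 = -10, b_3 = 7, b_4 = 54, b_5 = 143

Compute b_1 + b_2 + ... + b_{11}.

6776

1st diffs: -1, 17, 47, 89.
2nd diffs: 18, 30, 42.
3rd diffs: 12, 12 (constant).
Newton forward-difference form: b_j = -9 + (-1)·C(j-1,1) + 18·C(j-1,2) + 12·C(j-1,3).
Continuing: …, 286, 495, 782, 1159, …, b_{11} = 2231.
Summing j = 1..11 (11 terms) gives 6776.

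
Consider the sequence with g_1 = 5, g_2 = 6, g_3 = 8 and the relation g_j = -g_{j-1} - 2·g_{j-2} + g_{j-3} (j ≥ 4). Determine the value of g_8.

-3

Step forward from the initial values:
g_4 = -15;  g_5 = 5;  g_6 = 33;  g_7 = -58;  g_8 = -3.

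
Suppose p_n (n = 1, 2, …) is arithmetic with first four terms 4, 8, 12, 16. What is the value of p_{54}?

216

Common difference d = 4.
p_n = 4 + (n - 1)·4.
p_{54} = 4 + 53·4 = 216.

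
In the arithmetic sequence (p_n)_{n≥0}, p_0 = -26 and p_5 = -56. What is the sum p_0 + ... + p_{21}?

-1958

Common difference d = (-56 - (-26)) / (5 - 0) = -6.
p_n = -26 + (n - 0)·(-6).
p_{21} = -152; S = 22·(-26 + (-152))/2 = -1958.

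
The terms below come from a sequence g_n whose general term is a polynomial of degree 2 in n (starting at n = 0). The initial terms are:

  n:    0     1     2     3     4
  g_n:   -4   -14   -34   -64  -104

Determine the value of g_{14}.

1st diffs: -10, -20, -30, -40.
2nd diffs: -10, -10, -10 (constant).
Newton forward-difference form: g_n = -4 + (-10)·C(n,1) + (-10)·C(n,2).
At n = 14: n = 14, so g_{14} = -4 - 140 - 910 = -1054.

-1054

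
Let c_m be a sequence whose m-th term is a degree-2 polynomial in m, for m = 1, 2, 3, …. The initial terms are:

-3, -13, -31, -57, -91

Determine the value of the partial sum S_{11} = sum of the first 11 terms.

1st diffs: -10, -18, -26, -34.
2nd diffs: -8, -8, -8 (constant).
Newton forward-difference form: c_m = -3 + (-10)·C(m-1,1) + (-8)·C(m-1,2).
Continuing: …, -133, -183, -241, -307, …, c_{11} = -463.
Summing m = 1..11 (11 terms) gives -1903.

-1903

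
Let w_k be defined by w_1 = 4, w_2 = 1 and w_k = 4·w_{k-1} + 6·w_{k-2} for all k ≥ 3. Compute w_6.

3268

Applying the relation repeatedly:
w_3 = 28, w_4 = 118, w_5 = 640, w_6 = 3268.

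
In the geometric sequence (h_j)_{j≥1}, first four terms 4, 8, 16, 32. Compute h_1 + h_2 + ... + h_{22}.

Common ratio r = 2.
h_j = 4·2^(j-1).
S = 4·(2^22 - 1)/(2 - 1) = 4·(4194304 - 1)/(1) = 16777212.

16777212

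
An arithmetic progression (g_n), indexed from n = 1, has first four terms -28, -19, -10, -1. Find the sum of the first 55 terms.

Common difference d = 9.
g_n = -28 + (n - 1)·9.
g_{55} = 458; S = 55·(-28 + 458)/2 = 11825.

11825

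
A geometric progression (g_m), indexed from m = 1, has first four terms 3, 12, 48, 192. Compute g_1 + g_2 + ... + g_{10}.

1048575

Common ratio r = 4.
g_m = 3·4^(m-1).
S = 3·(4^10 - 1)/(4 - 1) = 3·(1048576 - 1)/(3) = 1048575.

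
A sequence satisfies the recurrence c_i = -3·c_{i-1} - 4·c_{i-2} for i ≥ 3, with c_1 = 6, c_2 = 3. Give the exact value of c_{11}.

-3921

Iterate the recurrence:
c_3 = -33, c_4 = 87, c_5 = -129, c_6 = 39, c_7 = 399, c_8 = -1353, c_9 = 2463, c_{10} = -1977, c_{11} = -3921.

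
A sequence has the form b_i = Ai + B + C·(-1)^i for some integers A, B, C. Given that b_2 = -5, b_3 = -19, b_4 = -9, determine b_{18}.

-37

Write the equations: 2A + B + C = -5; 3A + B - C = -19; 4A + B + C = -9.
Subtracting the first from the second: A - 2C = -14.
Subtracting the second from the third: A + 2C = 10.
Solving: C = 6, A = -2, then B = -7.
Therefore b_{18} = -36 + (-7) + 6·1 = -37.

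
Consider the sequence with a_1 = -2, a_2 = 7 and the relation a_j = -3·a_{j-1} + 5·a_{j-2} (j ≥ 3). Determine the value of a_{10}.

697552

a_3 = -31, a_4 = 128, a_5 = -539, a_6 = 2257, a_7 = -9466, a_8 = 39683, a_9 = -166379, a_{10} = 697552.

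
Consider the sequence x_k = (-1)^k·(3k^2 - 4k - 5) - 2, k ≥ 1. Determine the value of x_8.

153

(-1)^8 = 1; 3k^2 - 4k - 5 at k=8 is 155; so x_8 = 153.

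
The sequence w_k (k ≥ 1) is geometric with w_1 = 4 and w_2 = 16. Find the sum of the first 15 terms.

1431655764

Common ratio r = 4.
w_k = 4·4^(k-1).
S = 4·(4^15 - 1)/(4 - 1) = 4·(1073741824 - 1)/(3) = 1431655764.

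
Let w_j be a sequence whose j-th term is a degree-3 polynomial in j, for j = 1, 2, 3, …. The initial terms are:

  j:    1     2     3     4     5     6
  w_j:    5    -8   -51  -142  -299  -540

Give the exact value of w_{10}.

-2704

1st diffs: -13, -43, -91, -157, -241.
2nd diffs: -30, -48, -66, -84.
3rd diffs: -18, -18, -18 (constant).
So w_j = -3j^3 + 3j^2 - j + 6.
Evaluating at j = 10 gives w_{10} = -2704.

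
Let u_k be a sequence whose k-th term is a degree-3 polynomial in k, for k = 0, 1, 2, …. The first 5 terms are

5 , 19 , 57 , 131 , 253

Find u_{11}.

3459

1st diffs: 14, 38, 74, 122.
2nd diffs: 24, 36, 48.
3rd diffs: 12, 12 (constant).
Newton forward-difference form: u_k = 5 + 14·C(k,1) + 24·C(k,2) + 12·C(k,3).
At k = 11: k = 11, so u_{11} = 5 + 154 + 1320 + 1980 = 3459.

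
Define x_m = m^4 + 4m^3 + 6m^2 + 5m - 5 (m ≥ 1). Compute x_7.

x_7 = 1·7^4 + 4·7^3 + 6·7^2 + 5·7 - 5 = 4097.

4097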